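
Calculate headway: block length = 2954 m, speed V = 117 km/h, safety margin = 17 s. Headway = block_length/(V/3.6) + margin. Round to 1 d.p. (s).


V = 117 / 3.6 = 32.5 m/s
Block traversal time = 2954 / 32.5 = 90.8923 s
Headway = 90.8923 + 17
Headway = 107.9 s

107.9


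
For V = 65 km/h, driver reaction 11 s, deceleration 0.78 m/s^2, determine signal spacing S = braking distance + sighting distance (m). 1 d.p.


V = 65 / 3.6 = 18.0556 m/s
Braking distance = 18.0556^2 / (2*0.78) = 208.9763 m
Sighting distance = 18.0556 * 11 = 198.6111 m
S = 208.9763 + 198.6111 = 407.6 m

407.6


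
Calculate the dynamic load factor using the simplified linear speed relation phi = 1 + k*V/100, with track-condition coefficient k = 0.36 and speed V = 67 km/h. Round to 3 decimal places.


phi = 1 + k * V / 100
phi = 1 + 0.36 * 67 / 100
phi = 1 + 0.2412
phi = 1.241

1.241


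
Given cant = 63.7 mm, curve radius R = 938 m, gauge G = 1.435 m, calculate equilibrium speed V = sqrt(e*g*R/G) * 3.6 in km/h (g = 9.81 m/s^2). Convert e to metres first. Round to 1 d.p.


Convert cant: e = 63.7 mm = 0.0637 m
V_ms = sqrt(0.0637 * 9.81 * 938 / 1.435)
V_ms = sqrt(408.469259) = 20.2106 m/s
V = 20.2106 * 3.6 = 72.8 km/h

72.8


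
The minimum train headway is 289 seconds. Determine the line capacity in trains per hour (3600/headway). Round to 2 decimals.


Capacity = 3600 / headway
Capacity = 3600 / 289
Capacity = 12.46 trains/hour

12.46


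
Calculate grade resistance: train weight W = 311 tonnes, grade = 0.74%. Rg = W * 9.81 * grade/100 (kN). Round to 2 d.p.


Rg = W * 9.81 * grade / 100
Rg = 311 * 9.81 * 0.74 / 100
Rg = 3050.91 * 0.0074
Rg = 22.58 kN

22.58


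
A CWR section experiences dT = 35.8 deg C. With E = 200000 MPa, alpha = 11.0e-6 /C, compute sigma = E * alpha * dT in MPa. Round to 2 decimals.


sigma = E * alpha * dT
sigma = 200000 * 11.0e-6 * 35.8
sigma = 2.2 * 35.8
sigma = 78.76 MPa

78.76


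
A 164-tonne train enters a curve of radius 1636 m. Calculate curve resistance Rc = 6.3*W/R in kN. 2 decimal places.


Rc = 6.3 * W / R
Rc = 6.3 * 164 / 1636
Rc = 1033.2 / 1636
Rc = 0.63 kN

0.63


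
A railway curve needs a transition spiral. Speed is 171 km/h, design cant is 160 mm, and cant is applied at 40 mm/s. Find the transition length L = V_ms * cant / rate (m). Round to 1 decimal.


Convert speed: V = 171 / 3.6 = 47.5 m/s
L = 47.5 * 160 / 40
L = 7600.0 / 40
L = 190.0 m

190.0


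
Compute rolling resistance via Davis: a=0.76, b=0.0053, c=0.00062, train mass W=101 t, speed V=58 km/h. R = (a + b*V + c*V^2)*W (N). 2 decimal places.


b*V = 0.0053 * 58 = 0.3074
c*V^2 = 0.00062 * 3364 = 2.08568
R_per_t = 0.76 + 0.3074 + 2.08568 = 3.15308 N/t
R_total = 3.15308 * 101 = 318.46 N

318.46


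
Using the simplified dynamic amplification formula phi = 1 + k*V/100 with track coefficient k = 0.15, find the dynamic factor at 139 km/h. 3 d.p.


phi = 1 + k * V / 100
phi = 1 + 0.15 * 139 / 100
phi = 1 + 0.2085
phi = 1.209

1.209


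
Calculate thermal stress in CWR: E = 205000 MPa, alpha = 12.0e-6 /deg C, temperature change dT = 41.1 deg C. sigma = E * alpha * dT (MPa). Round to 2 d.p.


sigma = E * alpha * dT
sigma = 205000 * 12.0e-6 * 41.1
sigma = 2.46 * 41.1
sigma = 101.11 MPa

101.11


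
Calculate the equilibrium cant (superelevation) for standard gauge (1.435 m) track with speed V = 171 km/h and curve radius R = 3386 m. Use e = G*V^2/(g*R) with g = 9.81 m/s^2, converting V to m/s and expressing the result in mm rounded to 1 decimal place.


Convert speed: V = 171 / 3.6 = 47.5 m/s
Apply formula: e = 1.435 * 47.5^2 / (9.81 * 3386)
e = 1.435 * 2256.25 / 33216.66
e = 0.097473 m = 97.5 mm

97.5


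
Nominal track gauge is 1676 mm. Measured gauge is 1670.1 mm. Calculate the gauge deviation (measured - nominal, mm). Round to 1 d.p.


Deviation = measured - nominal
Deviation = 1670.1 - 1676
Deviation = -5.9 mm

-5.9


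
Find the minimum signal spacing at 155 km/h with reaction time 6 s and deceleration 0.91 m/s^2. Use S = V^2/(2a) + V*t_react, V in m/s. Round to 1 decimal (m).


V = 155 / 3.6 = 43.0556 m/s
Braking distance = 43.0556^2 / (2*0.91) = 1018.5609 m
Sighting distance = 43.0556 * 6 = 258.3333 m
S = 1018.5609 + 258.3333 = 1276.9 m

1276.9


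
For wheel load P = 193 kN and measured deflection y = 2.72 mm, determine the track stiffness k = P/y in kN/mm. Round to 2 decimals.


Track stiffness k = P / y
k = 193 / 2.72
k = 70.96 kN/mm

70.96


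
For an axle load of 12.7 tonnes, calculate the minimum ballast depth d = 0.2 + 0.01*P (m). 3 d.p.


d = 0.2 + 0.01 * 12.7
d = 0.2 + 0.127
d = 0.327 m

0.327


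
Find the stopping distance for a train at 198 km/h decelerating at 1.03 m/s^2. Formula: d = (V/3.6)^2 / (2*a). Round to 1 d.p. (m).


Convert speed: V = 198 / 3.6 = 55.0 m/s
V^2 = 3025.0
d = 3025.0 / (2 * 1.03)
d = 3025.0 / 2.06
d = 1468.4 m

1468.4


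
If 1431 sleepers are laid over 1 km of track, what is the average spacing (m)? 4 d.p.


Spacing = 1000 m / number of sleepers
Spacing = 1000 / 1431
Spacing = 0.6988 m

0.6988


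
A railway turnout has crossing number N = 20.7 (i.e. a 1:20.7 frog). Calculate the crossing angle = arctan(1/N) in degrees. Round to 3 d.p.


1/N = 1/20.7 = 0.048309
angle = arctan(0.048309) = 0.048272 rad
angle = 0.048272 * 180/pi = 2.766 degrees

2.766


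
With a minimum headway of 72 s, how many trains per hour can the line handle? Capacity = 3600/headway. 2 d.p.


Capacity = 3600 / headway
Capacity = 3600 / 72
Capacity = 50.00 trains/hour

50.00


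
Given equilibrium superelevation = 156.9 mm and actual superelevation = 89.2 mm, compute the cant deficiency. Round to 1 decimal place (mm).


Cant deficiency = equilibrium cant - actual cant
CD = 156.9 - 89.2
CD = 67.7 mm

67.7


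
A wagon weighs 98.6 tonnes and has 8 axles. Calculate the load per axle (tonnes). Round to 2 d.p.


Load per axle = total weight / number of axles
Load = 98.6 / 8
Load = 12.33 tonnes

12.33


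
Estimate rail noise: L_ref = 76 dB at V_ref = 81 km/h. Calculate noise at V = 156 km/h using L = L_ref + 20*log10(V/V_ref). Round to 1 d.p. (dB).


V/V_ref = 156 / 81 = 1.925926
log10(1.925926) = 0.28464
20 * 0.28464 = 5.6928
L = 76 + 5.6928 = 81.7 dB

81.7


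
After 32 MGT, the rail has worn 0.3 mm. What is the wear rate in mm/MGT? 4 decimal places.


Wear rate = total wear / cumulative tonnage
Rate = 0.3 / 32
Rate = 0.0094 mm/MGT

0.0094


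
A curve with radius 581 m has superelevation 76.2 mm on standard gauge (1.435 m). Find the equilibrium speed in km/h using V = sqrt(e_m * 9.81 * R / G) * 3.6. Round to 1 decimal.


Convert cant: e = 76.2 mm = 0.0762 m
V_ms = sqrt(0.0762 * 9.81 * 581 / 1.435)
V_ms = sqrt(302.655249) = 17.397 m/s
V = 17.397 * 3.6 = 62.6 km/h

62.6


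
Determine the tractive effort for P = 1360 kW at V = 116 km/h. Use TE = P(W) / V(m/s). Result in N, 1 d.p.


Convert: P = 1360 kW = 1360000 W
V = 116 / 3.6 = 32.2222 m/s
TE = 1360000 / 32.2222
TE = 42206.9 N

42206.9


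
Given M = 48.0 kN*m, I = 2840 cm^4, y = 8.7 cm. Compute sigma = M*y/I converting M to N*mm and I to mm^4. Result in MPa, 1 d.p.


Convert units:
M = 48.0 kN*m = 48000000 N*mm
y = 8.7 cm = 87 mm
I = 2840 cm^4 = 28400000 mm^4
sigma = 48000000 * 87 / 28400000
sigma = 147.0 MPa

147.0


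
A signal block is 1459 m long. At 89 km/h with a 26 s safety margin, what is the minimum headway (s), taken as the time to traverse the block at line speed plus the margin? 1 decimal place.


V = 89 / 3.6 = 24.7222 m/s
Block traversal time = 1459 / 24.7222 = 59.0157 s
Headway = 59.0157 + 26
Headway = 85.0 s

85.0


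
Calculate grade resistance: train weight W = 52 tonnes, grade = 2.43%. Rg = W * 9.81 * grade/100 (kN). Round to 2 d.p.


Rg = W * 9.81 * grade / 100
Rg = 52 * 9.81 * 2.43 / 100
Rg = 510.12 * 0.0243
Rg = 12.40 kN

12.40


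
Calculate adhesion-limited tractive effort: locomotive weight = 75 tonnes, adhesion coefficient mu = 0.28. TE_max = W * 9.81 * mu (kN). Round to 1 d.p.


TE_max = W * g * mu
TE_max = 75 * 9.81 * 0.28
TE_max = 735.75 * 0.28
TE_max = 206.0 kN

206.0


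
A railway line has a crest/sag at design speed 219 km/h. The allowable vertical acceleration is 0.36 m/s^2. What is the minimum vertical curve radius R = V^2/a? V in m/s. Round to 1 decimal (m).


Convert speed: V = 219 / 3.6 = 60.8333 m/s
V^2 = 3700.6944 m^2/s^2
R_v = 3700.6944 / 0.36
R_v = 10279.7 m

10279.7


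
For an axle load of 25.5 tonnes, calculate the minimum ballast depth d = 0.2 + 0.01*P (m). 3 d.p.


d = 0.2 + 0.01 * 25.5
d = 0.2 + 0.255
d = 0.455 m

0.455


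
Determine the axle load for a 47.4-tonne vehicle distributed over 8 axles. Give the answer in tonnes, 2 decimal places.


Load per axle = total weight / number of axles
Load = 47.4 / 8
Load = 5.93 tonnes

5.93


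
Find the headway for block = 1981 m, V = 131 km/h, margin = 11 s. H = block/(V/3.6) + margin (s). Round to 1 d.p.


V = 131 / 3.6 = 36.3889 m/s
Block traversal time = 1981 / 36.3889 = 54.4397 s
Headway = 54.4397 + 11
Headway = 65.4 s

65.4


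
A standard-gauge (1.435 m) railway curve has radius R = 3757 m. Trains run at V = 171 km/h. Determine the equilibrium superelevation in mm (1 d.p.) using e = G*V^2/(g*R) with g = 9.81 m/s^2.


Convert speed: V = 171 / 3.6 = 47.5 m/s
Apply formula: e = 1.435 * 47.5^2 / (9.81 * 3757)
e = 1.435 * 2256.25 / 36856.17
e = 0.087847 m = 87.8 mm

87.8


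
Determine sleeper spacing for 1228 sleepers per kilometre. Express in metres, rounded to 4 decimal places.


Spacing = 1000 m / number of sleepers
Spacing = 1000 / 1228
Spacing = 0.8143 m

0.8143


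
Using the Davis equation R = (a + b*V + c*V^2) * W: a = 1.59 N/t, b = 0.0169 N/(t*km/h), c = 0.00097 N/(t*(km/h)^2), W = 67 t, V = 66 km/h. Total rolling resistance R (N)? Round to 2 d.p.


b*V = 0.0169 * 66 = 1.1154
c*V^2 = 0.00097 * 4356 = 4.22532
R_per_t = 1.59 + 1.1154 + 4.22532 = 6.93072 N/t
R_total = 6.93072 * 67 = 464.36 N

464.36


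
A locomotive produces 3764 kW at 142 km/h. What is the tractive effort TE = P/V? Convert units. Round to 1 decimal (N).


Convert: P = 3764 kW = 3764000 W
V = 142 / 3.6 = 39.4444 m/s
TE = 3764000 / 39.4444
TE = 95425.4 N

95425.4


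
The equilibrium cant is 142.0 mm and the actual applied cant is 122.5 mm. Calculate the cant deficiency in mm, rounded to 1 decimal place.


Cant deficiency = equilibrium cant - actual cant
CD = 142.0 - 122.5
CD = 19.5 mm

19.5


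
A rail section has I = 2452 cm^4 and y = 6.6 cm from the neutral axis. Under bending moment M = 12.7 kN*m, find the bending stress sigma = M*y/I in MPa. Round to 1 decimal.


Convert units:
M = 12.7 kN*m = 12700000 N*mm
y = 6.6 cm = 66 mm
I = 2452 cm^4 = 24520000 mm^4
sigma = 12700000 * 66 / 24520000
sigma = 34.2 MPa

34.2


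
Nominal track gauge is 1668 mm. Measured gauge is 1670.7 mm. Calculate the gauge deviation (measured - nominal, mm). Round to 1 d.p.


Deviation = measured - nominal
Deviation = 1670.7 - 1668
Deviation = 2.7 mm

2.7


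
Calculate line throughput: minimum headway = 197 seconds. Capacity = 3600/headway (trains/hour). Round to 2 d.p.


Capacity = 3600 / headway
Capacity = 3600 / 197
Capacity = 18.27 trains/hour

18.27


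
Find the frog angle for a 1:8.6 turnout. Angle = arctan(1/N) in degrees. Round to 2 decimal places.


1/N = 1/8.6 = 0.116279
angle = arctan(0.116279) = 0.115759 rad
angle = 0.115759 * 180/pi = 6.63 degrees

6.63


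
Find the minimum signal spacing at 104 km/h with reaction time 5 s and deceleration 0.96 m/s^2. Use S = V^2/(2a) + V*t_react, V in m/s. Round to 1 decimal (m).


V = 104 / 3.6 = 28.8889 m/s
Braking distance = 28.8889^2 / (2*0.96) = 434.6708 m
Sighting distance = 28.8889 * 5 = 144.4444 m
S = 434.6708 + 144.4444 = 579.1 m

579.1


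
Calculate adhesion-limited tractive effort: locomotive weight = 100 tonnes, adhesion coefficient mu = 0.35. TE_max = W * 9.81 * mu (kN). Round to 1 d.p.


TE_max = W * g * mu
TE_max = 100 * 9.81 * 0.35
TE_max = 981.0 * 0.35
TE_max = 343.4 kN

343.4


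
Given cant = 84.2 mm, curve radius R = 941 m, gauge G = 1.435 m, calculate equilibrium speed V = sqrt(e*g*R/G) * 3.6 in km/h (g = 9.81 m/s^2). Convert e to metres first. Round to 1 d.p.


Convert cant: e = 84.2 mm = 0.0842 m
V_ms = sqrt(0.0842 * 9.81 * 941 / 1.435)
V_ms = sqrt(541.650092) = 23.2734 m/s
V = 23.2734 * 3.6 = 83.8 km/h

83.8


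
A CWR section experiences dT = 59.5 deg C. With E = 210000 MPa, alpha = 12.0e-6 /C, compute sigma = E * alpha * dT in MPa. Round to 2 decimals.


sigma = E * alpha * dT
sigma = 210000 * 12.0e-6 * 59.5
sigma = 2.52 * 59.5
sigma = 149.94 MPa

149.94


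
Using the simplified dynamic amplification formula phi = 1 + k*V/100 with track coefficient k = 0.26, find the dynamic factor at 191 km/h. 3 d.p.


phi = 1 + k * V / 100
phi = 1 + 0.26 * 191 / 100
phi = 1 + 0.4966
phi = 1.497

1.497


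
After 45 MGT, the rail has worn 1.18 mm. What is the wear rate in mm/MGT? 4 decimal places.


Wear rate = total wear / cumulative tonnage
Rate = 1.18 / 45
Rate = 0.0262 mm/MGT

0.0262


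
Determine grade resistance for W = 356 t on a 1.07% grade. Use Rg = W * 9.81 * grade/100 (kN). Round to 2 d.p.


Rg = W * 9.81 * grade / 100
Rg = 356 * 9.81 * 1.07 / 100
Rg = 3492.36 * 0.0107
Rg = 37.37 kN

37.37


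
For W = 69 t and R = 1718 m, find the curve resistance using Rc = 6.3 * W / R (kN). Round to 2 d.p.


Rc = 6.3 * W / R
Rc = 6.3 * 69 / 1718
Rc = 434.7 / 1718
Rc = 0.25 kN

0.25


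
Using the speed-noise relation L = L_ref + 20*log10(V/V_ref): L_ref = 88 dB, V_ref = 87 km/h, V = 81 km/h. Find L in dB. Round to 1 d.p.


V/V_ref = 81 / 87 = 0.931034
log10(0.931034) = -0.031034
20 * -0.031034 = -0.6207
L = 88 + -0.6207 = 87.4 dB

87.4


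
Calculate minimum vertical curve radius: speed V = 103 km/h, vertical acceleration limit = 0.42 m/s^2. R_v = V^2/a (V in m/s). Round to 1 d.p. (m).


Convert speed: V = 103 / 3.6 = 28.6111 m/s
V^2 = 818.5957 m^2/s^2
R_v = 818.5957 / 0.42
R_v = 1949.0 m

1949.0


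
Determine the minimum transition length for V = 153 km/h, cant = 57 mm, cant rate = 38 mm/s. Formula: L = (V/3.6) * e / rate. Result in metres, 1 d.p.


Convert speed: V = 153 / 3.6 = 42.5 m/s
L = 42.5 * 57 / 38
L = 2422.5 / 38
L = 63.8 m

63.8


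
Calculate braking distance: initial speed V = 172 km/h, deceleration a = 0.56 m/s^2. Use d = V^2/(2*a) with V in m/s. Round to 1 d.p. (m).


Convert speed: V = 172 / 3.6 = 47.7778 m/s
V^2 = 2282.716
d = 2282.716 / (2 * 0.56)
d = 2282.716 / 1.12
d = 2038.1 m

2038.1


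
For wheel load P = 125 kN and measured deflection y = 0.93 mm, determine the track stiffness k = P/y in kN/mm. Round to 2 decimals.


Track stiffness k = P / y
k = 125 / 0.93
k = 134.41 kN/mm

134.41


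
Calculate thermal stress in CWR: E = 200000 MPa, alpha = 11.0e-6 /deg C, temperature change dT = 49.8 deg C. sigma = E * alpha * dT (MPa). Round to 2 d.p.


sigma = E * alpha * dT
sigma = 200000 * 11.0e-6 * 49.8
sigma = 2.2 * 49.8
sigma = 109.56 MPa

109.56


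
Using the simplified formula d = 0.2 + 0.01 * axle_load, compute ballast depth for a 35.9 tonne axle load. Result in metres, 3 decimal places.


d = 0.2 + 0.01 * 35.9
d = 0.2 + 0.359
d = 0.559 m

0.559


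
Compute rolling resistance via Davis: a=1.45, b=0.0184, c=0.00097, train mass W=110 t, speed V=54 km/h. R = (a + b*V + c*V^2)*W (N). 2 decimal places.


b*V = 0.0184 * 54 = 0.9936
c*V^2 = 0.00097 * 2916 = 2.82852
R_per_t = 1.45 + 0.9936 + 2.82852 = 5.27212 N/t
R_total = 5.27212 * 110 = 579.93 N

579.93


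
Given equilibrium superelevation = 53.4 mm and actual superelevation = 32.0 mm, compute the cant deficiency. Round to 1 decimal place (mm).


Cant deficiency = equilibrium cant - actual cant
CD = 53.4 - 32.0
CD = 21.4 mm

21.4


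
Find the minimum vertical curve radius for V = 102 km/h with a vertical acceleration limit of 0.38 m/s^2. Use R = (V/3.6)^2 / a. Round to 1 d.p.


Convert speed: V = 102 / 3.6 = 28.3333 m/s
V^2 = 802.7778 m^2/s^2
R_v = 802.7778 / 0.38
R_v = 2112.6 m

2112.6


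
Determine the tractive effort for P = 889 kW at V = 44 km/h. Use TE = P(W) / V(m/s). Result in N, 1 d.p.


Convert: P = 889 kW = 889000 W
V = 44 / 3.6 = 12.2222 m/s
TE = 889000 / 12.2222
TE = 72736.4 N

72736.4


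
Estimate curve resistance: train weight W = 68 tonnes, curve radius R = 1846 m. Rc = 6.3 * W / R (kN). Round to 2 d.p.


Rc = 6.3 * W / R
Rc = 6.3 * 68 / 1846
Rc = 428.4 / 1846
Rc = 0.23 kN

0.23


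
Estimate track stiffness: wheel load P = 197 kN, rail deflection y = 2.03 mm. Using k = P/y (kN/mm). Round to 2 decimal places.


Track stiffness k = P / y
k = 197 / 2.03
k = 97.04 kN/mm

97.04


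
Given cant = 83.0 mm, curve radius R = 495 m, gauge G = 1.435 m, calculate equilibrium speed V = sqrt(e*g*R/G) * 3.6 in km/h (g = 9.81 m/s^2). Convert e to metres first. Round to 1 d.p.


Convert cant: e = 83.0 mm = 0.0830 m
V_ms = sqrt(0.0830 * 9.81 * 495 / 1.435)
V_ms = sqrt(280.866794) = 16.7591 m/s
V = 16.7591 * 3.6 = 60.3 km/h

60.3


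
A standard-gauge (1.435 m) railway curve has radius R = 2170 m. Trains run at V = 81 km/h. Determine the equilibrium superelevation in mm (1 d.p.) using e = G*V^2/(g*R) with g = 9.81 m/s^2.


Convert speed: V = 81 / 3.6 = 22.5 m/s
Apply formula: e = 1.435 * 22.5^2 / (9.81 * 2170)
e = 1.435 * 506.25 / 21287.7
e = 0.034126 m = 34.1 mm

34.1


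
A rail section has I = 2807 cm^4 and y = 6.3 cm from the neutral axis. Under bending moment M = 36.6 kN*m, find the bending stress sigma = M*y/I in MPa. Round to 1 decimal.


Convert units:
M = 36.6 kN*m = 36600000 N*mm
y = 6.3 cm = 63 mm
I = 2807 cm^4 = 28070000 mm^4
sigma = 36600000 * 63 / 28070000
sigma = 82.1 MPa

82.1


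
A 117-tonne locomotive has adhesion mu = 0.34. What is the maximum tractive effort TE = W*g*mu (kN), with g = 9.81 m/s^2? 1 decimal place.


TE_max = W * g * mu
TE_max = 117 * 9.81 * 0.34
TE_max = 1147.77 * 0.34
TE_max = 390.2 kN

390.2


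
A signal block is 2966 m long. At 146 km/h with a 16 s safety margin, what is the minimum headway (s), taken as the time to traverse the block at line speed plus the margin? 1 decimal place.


V = 146 / 3.6 = 40.5556 m/s
Block traversal time = 2966 / 40.5556 = 73.1342 s
Headway = 73.1342 + 16
Headway = 89.1 s

89.1


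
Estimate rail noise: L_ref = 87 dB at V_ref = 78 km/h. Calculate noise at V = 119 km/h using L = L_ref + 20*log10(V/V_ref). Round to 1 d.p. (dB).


V/V_ref = 119 / 78 = 1.525641
log10(1.525641) = 0.183452
20 * 0.183452 = 3.669
L = 87 + 3.669 = 90.7 dB

90.7


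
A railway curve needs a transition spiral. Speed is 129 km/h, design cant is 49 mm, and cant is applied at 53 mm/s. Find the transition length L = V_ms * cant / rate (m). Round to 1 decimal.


Convert speed: V = 129 / 3.6 = 35.8333 m/s
L = 35.8333 * 49 / 53
L = 1755.8333 / 53
L = 33.1 m

33.1


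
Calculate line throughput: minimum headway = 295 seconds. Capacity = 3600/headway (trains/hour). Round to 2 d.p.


Capacity = 3600 / headway
Capacity = 3600 / 295
Capacity = 12.20 trains/hour

12.20


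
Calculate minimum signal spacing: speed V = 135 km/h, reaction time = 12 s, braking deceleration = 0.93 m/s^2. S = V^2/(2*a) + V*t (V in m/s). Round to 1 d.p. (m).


V = 135 / 3.6 = 37.5 m/s
Braking distance = 37.5^2 / (2*0.93) = 756.0484 m
Sighting distance = 37.5 * 12 = 450.0 m
S = 756.0484 + 450.0 = 1206.0 m

1206.0


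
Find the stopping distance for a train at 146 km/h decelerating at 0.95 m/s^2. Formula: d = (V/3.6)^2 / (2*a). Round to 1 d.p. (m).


Convert speed: V = 146 / 3.6 = 40.5556 m/s
V^2 = 1644.7531
d = 1644.7531 / (2 * 0.95)
d = 1644.7531 / 1.9
d = 865.7 m

865.7


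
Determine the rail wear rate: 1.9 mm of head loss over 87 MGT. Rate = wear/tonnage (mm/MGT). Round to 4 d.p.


Wear rate = total wear / cumulative tonnage
Rate = 1.9 / 87
Rate = 0.0218 mm/MGT

0.0218


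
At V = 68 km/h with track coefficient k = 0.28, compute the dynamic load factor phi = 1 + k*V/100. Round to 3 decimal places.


phi = 1 + k * V / 100
phi = 1 + 0.28 * 68 / 100
phi = 1 + 0.1904
phi = 1.190

1.190


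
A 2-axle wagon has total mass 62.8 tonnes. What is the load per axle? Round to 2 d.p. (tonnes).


Load per axle = total weight / number of axles
Load = 62.8 / 2
Load = 31.40 tonnes

31.40


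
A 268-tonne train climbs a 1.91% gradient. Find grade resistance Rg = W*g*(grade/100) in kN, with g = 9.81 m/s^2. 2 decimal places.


Rg = W * 9.81 * grade / 100
Rg = 268 * 9.81 * 1.91 / 100
Rg = 2629.08 * 0.0191
Rg = 50.22 kN

50.22


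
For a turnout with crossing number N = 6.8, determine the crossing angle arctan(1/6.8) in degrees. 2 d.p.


1/N = 1/6.8 = 0.147059
angle = arctan(0.147059) = 0.146012 rad
angle = 0.146012 * 180/pi = 8.37 degrees

8.37


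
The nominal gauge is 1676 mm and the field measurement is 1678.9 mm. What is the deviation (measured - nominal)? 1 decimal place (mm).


Deviation = measured - nominal
Deviation = 1678.9 - 1676
Deviation = 2.9 mm

2.9


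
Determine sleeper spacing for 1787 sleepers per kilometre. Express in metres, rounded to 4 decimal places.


Spacing = 1000 m / number of sleepers
Spacing = 1000 / 1787
Spacing = 0.5596 m

0.5596


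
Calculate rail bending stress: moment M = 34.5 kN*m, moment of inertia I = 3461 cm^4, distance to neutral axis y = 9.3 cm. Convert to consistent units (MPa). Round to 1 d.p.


Convert units:
M = 34.5 kN*m = 34500000 N*mm
y = 9.3 cm = 93 mm
I = 3461 cm^4 = 34610000 mm^4
sigma = 34500000 * 93 / 34610000
sigma = 92.7 MPa

92.7


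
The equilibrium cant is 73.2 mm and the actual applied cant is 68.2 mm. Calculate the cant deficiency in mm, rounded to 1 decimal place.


Cant deficiency = equilibrium cant - actual cant
CD = 73.2 - 68.2
CD = 5.0 mm

5.0


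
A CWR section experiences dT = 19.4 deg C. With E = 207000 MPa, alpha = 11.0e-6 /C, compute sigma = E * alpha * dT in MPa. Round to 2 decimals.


sigma = E * alpha * dT
sigma = 207000 * 11.0e-6 * 19.4
sigma = 2.277 * 19.4
sigma = 44.17 MPa

44.17


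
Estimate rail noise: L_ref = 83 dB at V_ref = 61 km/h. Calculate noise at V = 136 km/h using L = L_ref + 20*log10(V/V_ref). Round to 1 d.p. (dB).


V/V_ref = 136 / 61 = 2.229508
log10(2.229508) = 0.348209
20 * 0.348209 = 6.9642
L = 83 + 6.9642 = 90.0 dB

90.0


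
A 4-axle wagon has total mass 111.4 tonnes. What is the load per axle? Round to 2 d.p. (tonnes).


Load per axle = total weight / number of axles
Load = 111.4 / 4
Load = 27.85 tonnes

27.85


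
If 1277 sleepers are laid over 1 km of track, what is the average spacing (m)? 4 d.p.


Spacing = 1000 m / number of sleepers
Spacing = 1000 / 1277
Spacing = 0.7831 m

0.7831


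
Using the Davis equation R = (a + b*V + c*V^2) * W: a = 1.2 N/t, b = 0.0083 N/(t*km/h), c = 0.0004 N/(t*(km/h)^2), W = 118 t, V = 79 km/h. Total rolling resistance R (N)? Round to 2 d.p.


b*V = 0.0083 * 79 = 0.6557
c*V^2 = 0.0004 * 6241 = 2.4964
R_per_t = 1.2 + 0.6557 + 2.4964 = 4.3521 N/t
R_total = 4.3521 * 118 = 513.55 N

513.55


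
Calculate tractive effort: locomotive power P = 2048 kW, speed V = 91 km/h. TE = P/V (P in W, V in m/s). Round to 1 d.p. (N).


Convert: P = 2048 kW = 2048000 W
V = 91 / 3.6 = 25.2778 m/s
TE = 2048000 / 25.2778
TE = 81019.8 N

81019.8


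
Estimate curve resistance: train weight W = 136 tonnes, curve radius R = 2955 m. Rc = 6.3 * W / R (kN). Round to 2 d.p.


Rc = 6.3 * W / R
Rc = 6.3 * 136 / 2955
Rc = 856.8 / 2955
Rc = 0.29 kN

0.29


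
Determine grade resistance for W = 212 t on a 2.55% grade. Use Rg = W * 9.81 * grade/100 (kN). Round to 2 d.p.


Rg = W * 9.81 * grade / 100
Rg = 212 * 9.81 * 2.55 / 100
Rg = 2079.72 * 0.0255
Rg = 53.03 kN

53.03


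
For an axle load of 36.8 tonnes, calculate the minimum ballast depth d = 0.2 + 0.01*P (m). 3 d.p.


d = 0.2 + 0.01 * 36.8
d = 0.2 + 0.368
d = 0.568 m

0.568


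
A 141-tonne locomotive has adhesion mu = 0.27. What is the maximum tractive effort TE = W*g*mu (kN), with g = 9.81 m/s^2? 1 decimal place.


TE_max = W * g * mu
TE_max = 141 * 9.81 * 0.27
TE_max = 1383.21 * 0.27
TE_max = 373.5 kN

373.5


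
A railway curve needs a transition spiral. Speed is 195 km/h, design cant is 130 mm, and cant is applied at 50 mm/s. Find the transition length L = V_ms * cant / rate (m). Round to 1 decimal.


Convert speed: V = 195 / 3.6 = 54.1667 m/s
L = 54.1667 * 130 / 50
L = 7041.6667 / 50
L = 140.8 m

140.8


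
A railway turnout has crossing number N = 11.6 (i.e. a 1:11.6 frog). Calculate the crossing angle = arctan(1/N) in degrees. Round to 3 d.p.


1/N = 1/11.6 = 0.086207
angle = arctan(0.086207) = 0.085994 rad
angle = 0.085994 * 180/pi = 4.927 degrees

4.927


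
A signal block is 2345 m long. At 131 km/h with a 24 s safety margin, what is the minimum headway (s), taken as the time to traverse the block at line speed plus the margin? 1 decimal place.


V = 131 / 3.6 = 36.3889 m/s
Block traversal time = 2345 / 36.3889 = 64.4427 s
Headway = 64.4427 + 24
Headway = 88.4 s

88.4


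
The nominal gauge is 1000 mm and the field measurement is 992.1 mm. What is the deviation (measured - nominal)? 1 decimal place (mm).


Deviation = measured - nominal
Deviation = 992.1 - 1000
Deviation = -7.9 mm

-7.9


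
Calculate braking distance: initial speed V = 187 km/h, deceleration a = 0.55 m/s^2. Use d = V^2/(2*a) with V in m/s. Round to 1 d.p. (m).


Convert speed: V = 187 / 3.6 = 51.9444 m/s
V^2 = 2698.2253
d = 2698.2253 / (2 * 0.55)
d = 2698.2253 / 1.1
d = 2452.9 m

2452.9


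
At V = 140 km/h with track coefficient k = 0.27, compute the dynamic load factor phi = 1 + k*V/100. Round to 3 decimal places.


phi = 1 + k * V / 100
phi = 1 + 0.27 * 140 / 100
phi = 1 + 0.378
phi = 1.378

1.378


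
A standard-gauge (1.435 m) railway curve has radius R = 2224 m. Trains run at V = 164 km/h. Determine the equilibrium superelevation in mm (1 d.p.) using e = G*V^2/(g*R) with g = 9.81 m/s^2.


Convert speed: V = 164 / 3.6 = 45.5556 m/s
Apply formula: e = 1.435 * 45.5556^2 / (9.81 * 2224)
e = 1.435 * 2075.3086 / 21817.44
e = 0.136499 m = 136.5 mm

136.5


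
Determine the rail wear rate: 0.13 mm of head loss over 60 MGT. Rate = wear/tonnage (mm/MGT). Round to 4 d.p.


Wear rate = total wear / cumulative tonnage
Rate = 0.13 / 60
Rate = 0.0022 mm/MGT

0.0022


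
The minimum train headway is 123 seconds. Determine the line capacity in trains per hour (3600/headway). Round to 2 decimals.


Capacity = 3600 / headway
Capacity = 3600 / 123
Capacity = 29.27 trains/hour

29.27


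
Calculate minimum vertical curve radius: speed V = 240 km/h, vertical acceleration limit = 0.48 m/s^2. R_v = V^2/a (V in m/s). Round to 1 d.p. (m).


Convert speed: V = 240 / 3.6 = 66.6667 m/s
V^2 = 4444.4444 m^2/s^2
R_v = 4444.4444 / 0.48
R_v = 9259.3 m

9259.3


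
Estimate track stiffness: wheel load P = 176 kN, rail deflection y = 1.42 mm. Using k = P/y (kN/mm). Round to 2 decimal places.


Track stiffness k = P / y
k = 176 / 1.42
k = 123.94 kN/mm

123.94


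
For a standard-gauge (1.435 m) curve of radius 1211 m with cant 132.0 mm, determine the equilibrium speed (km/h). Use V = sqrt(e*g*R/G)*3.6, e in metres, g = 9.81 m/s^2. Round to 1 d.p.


Convert cant: e = 132.0 mm = 0.1320 m
V_ms = sqrt(0.1320 * 9.81 * 1211 / 1.435)
V_ms = sqrt(1092.786146) = 33.0573 m/s
V = 33.0573 * 3.6 = 119.0 km/h

119.0


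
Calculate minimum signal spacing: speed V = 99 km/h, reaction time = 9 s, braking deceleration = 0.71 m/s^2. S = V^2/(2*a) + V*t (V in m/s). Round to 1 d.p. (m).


V = 99 / 3.6 = 27.5 m/s
Braking distance = 27.5^2 / (2*0.71) = 532.5704 m
Sighting distance = 27.5 * 9 = 247.5 m
S = 532.5704 + 247.5 = 780.1 m

780.1


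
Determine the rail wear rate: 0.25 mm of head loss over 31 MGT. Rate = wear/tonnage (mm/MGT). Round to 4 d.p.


Wear rate = total wear / cumulative tonnage
Rate = 0.25 / 31
Rate = 0.0081 mm/MGT

0.0081


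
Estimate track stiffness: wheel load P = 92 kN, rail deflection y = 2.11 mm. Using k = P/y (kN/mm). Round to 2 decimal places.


Track stiffness k = P / y
k = 92 / 2.11
k = 43.60 kN/mm

43.60


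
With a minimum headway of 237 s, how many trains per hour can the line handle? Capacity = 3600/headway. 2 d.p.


Capacity = 3600 / headway
Capacity = 3600 / 237
Capacity = 15.19 trains/hour

15.19


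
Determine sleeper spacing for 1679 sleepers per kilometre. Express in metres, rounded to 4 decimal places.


Spacing = 1000 m / number of sleepers
Spacing = 1000 / 1679
Spacing = 0.5956 m

0.5956


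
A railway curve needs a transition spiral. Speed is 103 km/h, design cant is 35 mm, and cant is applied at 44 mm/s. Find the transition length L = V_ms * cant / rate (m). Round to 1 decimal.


Convert speed: V = 103 / 3.6 = 28.6111 m/s
L = 28.6111 * 35 / 44
L = 1001.3889 / 44
L = 22.8 m

22.8


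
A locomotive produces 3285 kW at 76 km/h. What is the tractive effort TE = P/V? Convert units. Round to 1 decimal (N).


Convert: P = 3285 kW = 3285000 W
V = 76 / 3.6 = 21.1111 m/s
TE = 3285000 / 21.1111
TE = 155605.3 N

155605.3


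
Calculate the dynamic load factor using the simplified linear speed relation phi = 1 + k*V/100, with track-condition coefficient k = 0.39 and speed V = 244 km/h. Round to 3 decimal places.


phi = 1 + k * V / 100
phi = 1 + 0.39 * 244 / 100
phi = 1 + 0.9516
phi = 1.952

1.952


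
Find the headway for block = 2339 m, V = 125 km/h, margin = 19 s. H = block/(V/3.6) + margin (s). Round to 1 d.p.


V = 125 / 3.6 = 34.7222 m/s
Block traversal time = 2339 / 34.7222 = 67.3632 s
Headway = 67.3632 + 19
Headway = 86.4 s

86.4


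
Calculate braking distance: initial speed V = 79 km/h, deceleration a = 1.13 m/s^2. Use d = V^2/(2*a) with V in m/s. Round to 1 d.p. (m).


Convert speed: V = 79 / 3.6 = 21.9444 m/s
V^2 = 481.5586
d = 481.5586 / (2 * 1.13)
d = 481.5586 / 2.26
d = 213.1 m

213.1


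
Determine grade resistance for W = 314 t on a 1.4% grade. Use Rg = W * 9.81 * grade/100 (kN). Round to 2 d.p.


Rg = W * 9.81 * grade / 100
Rg = 314 * 9.81 * 1.4 / 100
Rg = 3080.34 * 0.014
Rg = 43.12 kN

43.12


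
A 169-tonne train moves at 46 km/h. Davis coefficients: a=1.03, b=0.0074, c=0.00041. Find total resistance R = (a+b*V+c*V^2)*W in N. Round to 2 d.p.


b*V = 0.0074 * 46 = 0.3404
c*V^2 = 0.00041 * 2116 = 0.86756
R_per_t = 1.03 + 0.3404 + 0.86756 = 2.23796 N/t
R_total = 2.23796 * 169 = 378.22 N

378.22


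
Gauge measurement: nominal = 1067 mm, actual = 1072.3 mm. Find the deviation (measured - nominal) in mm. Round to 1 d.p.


Deviation = measured - nominal
Deviation = 1072.3 - 1067
Deviation = 5.3 mm

5.3


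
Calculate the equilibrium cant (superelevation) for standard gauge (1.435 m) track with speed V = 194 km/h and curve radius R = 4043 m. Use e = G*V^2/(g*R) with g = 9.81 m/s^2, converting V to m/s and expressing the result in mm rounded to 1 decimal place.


Convert speed: V = 194 / 3.6 = 53.8889 m/s
Apply formula: e = 1.435 * 53.8889^2 / (9.81 * 4043)
e = 1.435 * 2904.0123 / 39661.83
e = 0.10507 m = 105.1 mm

105.1


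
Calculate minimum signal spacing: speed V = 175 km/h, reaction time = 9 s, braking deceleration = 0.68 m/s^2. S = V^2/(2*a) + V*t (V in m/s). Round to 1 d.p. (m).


V = 175 / 3.6 = 48.6111 m/s
Braking distance = 48.6111^2 / (2*0.68) = 1737.5295 m
Sighting distance = 48.6111 * 9 = 437.5 m
S = 1737.5295 + 437.5 = 2175.0 m

2175.0


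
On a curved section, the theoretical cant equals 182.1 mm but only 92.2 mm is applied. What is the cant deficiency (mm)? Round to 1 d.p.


Cant deficiency = equilibrium cant - actual cant
CD = 182.1 - 92.2
CD = 89.9 mm

89.9


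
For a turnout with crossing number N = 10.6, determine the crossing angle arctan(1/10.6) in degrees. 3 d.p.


1/N = 1/10.6 = 0.09434
angle = arctan(0.09434) = 0.094061 rad
angle = 0.094061 * 180/pi = 5.389 degrees

5.389


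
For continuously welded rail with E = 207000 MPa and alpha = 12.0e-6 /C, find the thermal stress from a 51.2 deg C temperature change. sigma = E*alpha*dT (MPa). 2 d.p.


sigma = E * alpha * dT
sigma = 207000 * 12.0e-6 * 51.2
sigma = 2.484 * 51.2
sigma = 127.18 MPa

127.18


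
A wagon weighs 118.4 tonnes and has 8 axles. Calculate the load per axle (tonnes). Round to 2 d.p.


Load per axle = total weight / number of axles
Load = 118.4 / 8
Load = 14.80 tonnes

14.80


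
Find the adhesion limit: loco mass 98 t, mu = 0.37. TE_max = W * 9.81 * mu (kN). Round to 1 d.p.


TE_max = W * g * mu
TE_max = 98 * 9.81 * 0.37
TE_max = 961.38 * 0.37
TE_max = 355.7 kN

355.7


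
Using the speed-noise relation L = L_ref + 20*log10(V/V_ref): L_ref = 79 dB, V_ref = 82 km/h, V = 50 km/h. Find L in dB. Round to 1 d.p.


V/V_ref = 50 / 82 = 0.609756
log10(0.609756) = -0.214844
20 * -0.214844 = -4.2969
L = 79 + -4.2969 = 74.7 dB

74.7


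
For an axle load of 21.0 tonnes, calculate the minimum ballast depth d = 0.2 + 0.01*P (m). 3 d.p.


d = 0.2 + 0.01 * 21.0
d = 0.2 + 0.21
d = 0.410 m

0.410


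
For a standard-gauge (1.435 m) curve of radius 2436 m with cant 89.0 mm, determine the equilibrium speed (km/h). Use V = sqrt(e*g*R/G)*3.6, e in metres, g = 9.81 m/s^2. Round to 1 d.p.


Convert cant: e = 89.0 mm = 0.0890 m
V_ms = sqrt(0.0890 * 9.81 * 2436 / 1.435)
V_ms = sqrt(1482.123512) = 38.4984 m/s
V = 38.4984 * 3.6 = 138.6 km/h

138.6


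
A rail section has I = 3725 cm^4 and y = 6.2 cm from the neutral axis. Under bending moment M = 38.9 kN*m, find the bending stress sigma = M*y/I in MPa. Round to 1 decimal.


Convert units:
M = 38.9 kN*m = 38900000 N*mm
y = 6.2 cm = 62 mm
I = 3725 cm^4 = 37250000 mm^4
sigma = 38900000 * 62 / 37250000
sigma = 64.7 MPa

64.7


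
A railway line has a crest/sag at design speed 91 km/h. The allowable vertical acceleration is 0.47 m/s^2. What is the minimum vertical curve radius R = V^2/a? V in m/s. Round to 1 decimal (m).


Convert speed: V = 91 / 3.6 = 25.2778 m/s
V^2 = 638.966 m^2/s^2
R_v = 638.966 / 0.47
R_v = 1359.5 m

1359.5


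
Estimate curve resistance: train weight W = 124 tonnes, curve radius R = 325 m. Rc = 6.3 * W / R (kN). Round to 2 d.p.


Rc = 6.3 * W / R
Rc = 6.3 * 124 / 325
Rc = 781.2 / 325
Rc = 2.40 kN

2.40


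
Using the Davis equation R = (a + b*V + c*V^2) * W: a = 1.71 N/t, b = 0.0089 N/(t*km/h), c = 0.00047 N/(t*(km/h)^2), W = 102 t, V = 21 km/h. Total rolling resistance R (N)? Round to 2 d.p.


b*V = 0.0089 * 21 = 0.1869
c*V^2 = 0.00047 * 441 = 0.20727
R_per_t = 1.71 + 0.1869 + 0.20727 = 2.10417 N/t
R_total = 2.10417 * 102 = 214.63 N

214.63


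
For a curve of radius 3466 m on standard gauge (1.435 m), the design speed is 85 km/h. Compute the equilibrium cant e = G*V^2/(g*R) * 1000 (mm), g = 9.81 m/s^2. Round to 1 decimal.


Convert speed: V = 85 / 3.6 = 23.6111 m/s
Apply formula: e = 1.435 * 23.6111^2 / (9.81 * 3466)
e = 1.435 * 557.4846 / 34001.46
e = 0.023528 m = 23.5 mm

23.5


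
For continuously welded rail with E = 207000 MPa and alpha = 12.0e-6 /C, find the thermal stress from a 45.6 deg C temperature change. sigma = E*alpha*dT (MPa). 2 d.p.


sigma = E * alpha * dT
sigma = 207000 * 12.0e-6 * 45.6
sigma = 2.484 * 45.6
sigma = 113.27 MPa

113.27


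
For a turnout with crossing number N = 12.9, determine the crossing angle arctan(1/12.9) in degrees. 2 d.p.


1/N = 1/12.9 = 0.077519
angle = arctan(0.077519) = 0.077365 rad
angle = 0.077365 * 180/pi = 4.43 degrees

4.43


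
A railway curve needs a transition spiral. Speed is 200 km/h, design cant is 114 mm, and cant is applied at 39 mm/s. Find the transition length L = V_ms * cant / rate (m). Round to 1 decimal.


Convert speed: V = 200 / 3.6 = 55.5556 m/s
L = 55.5556 * 114 / 39
L = 6333.3333 / 39
L = 162.4 m

162.4


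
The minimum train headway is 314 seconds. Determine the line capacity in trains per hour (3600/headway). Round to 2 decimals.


Capacity = 3600 / headway
Capacity = 3600 / 314
Capacity = 11.46 trains/hour

11.46


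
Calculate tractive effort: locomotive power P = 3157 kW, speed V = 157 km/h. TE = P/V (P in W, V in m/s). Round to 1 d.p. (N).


Convert: P = 3157 kW = 3157000 W
V = 157 / 3.6 = 43.6111 m/s
TE = 3157000 / 43.6111
TE = 72389.8 N

72389.8


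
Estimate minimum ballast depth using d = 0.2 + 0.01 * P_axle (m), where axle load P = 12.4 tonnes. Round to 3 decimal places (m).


d = 0.2 + 0.01 * 12.4
d = 0.2 + 0.124
d = 0.324 m

0.324


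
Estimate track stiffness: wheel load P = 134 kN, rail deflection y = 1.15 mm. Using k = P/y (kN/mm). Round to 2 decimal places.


Track stiffness k = P / y
k = 134 / 1.15
k = 116.52 kN/mm

116.52


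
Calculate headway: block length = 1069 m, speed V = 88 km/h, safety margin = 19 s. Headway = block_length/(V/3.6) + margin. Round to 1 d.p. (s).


V = 88 / 3.6 = 24.4444 m/s
Block traversal time = 1069 / 24.4444 = 43.7318 s
Headway = 43.7318 + 19
Headway = 62.7 s

62.7


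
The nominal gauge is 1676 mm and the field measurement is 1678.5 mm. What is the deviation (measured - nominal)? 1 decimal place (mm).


Deviation = measured - nominal
Deviation = 1678.5 - 1676
Deviation = 2.5 mm

2.5


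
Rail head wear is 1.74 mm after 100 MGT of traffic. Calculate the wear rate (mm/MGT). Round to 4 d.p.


Wear rate = total wear / cumulative tonnage
Rate = 1.74 / 100
Rate = 0.0174 mm/MGT

0.0174


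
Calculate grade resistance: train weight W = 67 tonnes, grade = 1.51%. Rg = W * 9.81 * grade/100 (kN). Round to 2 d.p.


Rg = W * 9.81 * grade / 100
Rg = 67 * 9.81 * 1.51 / 100
Rg = 657.27 * 0.0151
Rg = 9.92 kN

9.92


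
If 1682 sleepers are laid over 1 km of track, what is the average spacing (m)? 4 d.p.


Spacing = 1000 m / number of sleepers
Spacing = 1000 / 1682
Spacing = 0.5945 m

0.5945


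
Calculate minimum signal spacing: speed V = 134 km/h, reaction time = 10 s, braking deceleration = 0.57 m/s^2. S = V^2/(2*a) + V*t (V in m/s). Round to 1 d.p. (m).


V = 134 / 3.6 = 37.2222 m/s
Braking distance = 37.2222^2 / (2*0.57) = 1215.3455 m
Sighting distance = 37.2222 * 10 = 372.2222 m
S = 1215.3455 + 372.2222 = 1587.6 m

1587.6


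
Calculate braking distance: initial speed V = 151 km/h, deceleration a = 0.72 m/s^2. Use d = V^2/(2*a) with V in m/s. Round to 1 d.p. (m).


Convert speed: V = 151 / 3.6 = 41.9444 m/s
V^2 = 1759.3364
d = 1759.3364 / (2 * 0.72)
d = 1759.3364 / 1.44
d = 1221.8 m

1221.8


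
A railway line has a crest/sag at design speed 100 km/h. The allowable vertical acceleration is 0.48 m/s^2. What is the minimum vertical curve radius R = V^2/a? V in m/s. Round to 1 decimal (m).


Convert speed: V = 100 / 3.6 = 27.7778 m/s
V^2 = 771.6049 m^2/s^2
R_v = 771.6049 / 0.48
R_v = 1607.5 m

1607.5


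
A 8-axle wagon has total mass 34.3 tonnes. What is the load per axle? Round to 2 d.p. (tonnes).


Load per axle = total weight / number of axles
Load = 34.3 / 8
Load = 4.29 tonnes

4.29


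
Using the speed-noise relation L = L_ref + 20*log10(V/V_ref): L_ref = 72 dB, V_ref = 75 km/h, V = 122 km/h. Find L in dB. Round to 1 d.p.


V/V_ref = 122 / 75 = 1.626667
log10(1.626667) = 0.211299
20 * 0.211299 = 4.226
L = 72 + 4.226 = 76.2 dB

76.2


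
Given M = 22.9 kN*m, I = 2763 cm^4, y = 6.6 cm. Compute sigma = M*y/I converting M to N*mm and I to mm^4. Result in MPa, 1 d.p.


Convert units:
M = 22.9 kN*m = 22900000 N*mm
y = 6.6 cm = 66 mm
I = 2763 cm^4 = 27630000 mm^4
sigma = 22900000 * 66 / 27630000
sigma = 54.7 MPa

54.7


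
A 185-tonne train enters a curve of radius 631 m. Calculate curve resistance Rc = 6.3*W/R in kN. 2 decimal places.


Rc = 6.3 * W / R
Rc = 6.3 * 185 / 631
Rc = 1165.5 / 631
Rc = 1.85 kN

1.85


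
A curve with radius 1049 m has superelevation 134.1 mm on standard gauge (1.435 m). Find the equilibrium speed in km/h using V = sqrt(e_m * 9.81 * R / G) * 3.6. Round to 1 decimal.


Convert cant: e = 134.1 mm = 0.1341 m
V_ms = sqrt(0.1341 * 9.81 * 1049 / 1.435)
V_ms = sqrt(961.659602) = 31.0106 m/s
V = 31.0106 * 3.6 = 111.6 km/h

111.6
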